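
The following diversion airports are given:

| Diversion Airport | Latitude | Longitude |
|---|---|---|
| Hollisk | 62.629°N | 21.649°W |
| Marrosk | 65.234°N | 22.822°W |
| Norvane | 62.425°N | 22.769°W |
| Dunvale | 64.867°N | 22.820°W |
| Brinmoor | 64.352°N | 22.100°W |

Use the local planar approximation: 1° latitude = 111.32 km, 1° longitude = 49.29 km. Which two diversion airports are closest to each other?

Pairwise distances:
Hollisk–Marrosk: √((2.605·111.32)² + (-1.173·49.29)²) = √(84093.38813 + 3342.82515) = 295.696 km
Hollisk–Norvane: √((-0.204·111.32)² + (-1.120·49.29)²) = √(515.71140 + 3047.56994) = 59.693 km
Hollisk–Dunvale: √((2.238·111.32)² + (-1.171·49.29)²) = √(62067.82968 + 3331.43563) = 255.733 km
Hollisk–Brinmoor: √((1.723·111.32)² + (-0.451·49.29)²) = √(36788.91252 + 494.16356) = 193.088 km
Marrosk–Norvane: √((-2.809·111.32)² + (0.053·49.29)²) = √(97779.96416 + 6.82448) = 312.709 km
Marrosk–Dunvale: √((-0.367·111.32)² + (0.002·49.29)²) = √(1669.08527 + 0.00972) = 40.855 km
Marrosk–Brinmoor: √((-0.882·111.32)² + (0.722·49.29)²) = √(9640.14498 + 1266.46162) = 104.435 km
Norvane–Dunvale: √((2.442·111.32)² + (-0.051·49.29)²) = √(73898.85587 + 6.31914) = 271.855 km
Norvane–Brinmoor: √((1.927·111.32)² + (0.669·49.29)²) = √(46016.10175 + 1087.35128) = 217.033 km
Dunvale–Brinmoor: √((-0.515·111.32)² + (0.720·49.29)²) = √(3286.70597 + 1259.45493) = 67.425 km
Closest pair: Marrosk–Dunvale at 40.855 km.

Marrosk and Dunvale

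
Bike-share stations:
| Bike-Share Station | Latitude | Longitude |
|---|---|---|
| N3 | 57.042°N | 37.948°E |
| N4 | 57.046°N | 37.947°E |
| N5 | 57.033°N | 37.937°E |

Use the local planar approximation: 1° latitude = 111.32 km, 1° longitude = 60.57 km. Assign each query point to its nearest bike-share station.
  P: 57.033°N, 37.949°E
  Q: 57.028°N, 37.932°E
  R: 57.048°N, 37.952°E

P at 57.033°N, 37.949°E:
  N3: 1.004 km
  N4: 1.452 km
  N5: 0.727 km
  → nearest: N5 (0.727 km)
Q at 57.028°N, 37.932°E:
  N3: 1.835 km
  N4: 2.200 km
  N5: 0.634 km
  → nearest: N5 (0.634 km)
R at 57.048°N, 37.952°E:
  N3: 0.711 km
  N4: 0.376 km
  N5: 1.901 km
  → nearest: N4 (0.376 km)

P→N5; Q→N5; R→N4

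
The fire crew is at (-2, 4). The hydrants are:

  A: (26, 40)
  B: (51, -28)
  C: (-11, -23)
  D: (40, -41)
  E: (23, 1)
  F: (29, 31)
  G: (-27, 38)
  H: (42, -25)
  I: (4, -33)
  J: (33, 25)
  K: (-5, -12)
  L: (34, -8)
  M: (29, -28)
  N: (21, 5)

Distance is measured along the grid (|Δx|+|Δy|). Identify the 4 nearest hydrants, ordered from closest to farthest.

K, N, E, C

Distances from (-2, 4):
A: |28| + |36| = 28 + 36 = 64
B: |53| + |-32| = 53 + 32 = 85
C: |-9| + |-27| = 9 + 27 = 36
D: |42| + |-45| = 42 + 45 = 87
E: |25| + |-3| = 25 + 3 = 28
F: |31| + |27| = 31 + 27 = 58
G: |-25| + |34| = 25 + 34 = 59
H: |44| + |-29| = 44 + 29 = 73
I: |6| + |-37| = 6 + 37 = 43
J: |35| + |21| = 35 + 21 = 56
K: |-3| + |-16| = 3 + 16 = 19
L: |36| + |-12| = 36 + 12 = 48
M: |31| + |-32| = 31 + 32 = 63
N: |23| + |1| = 23 + 1 = 24
Sorted: K (19) < N (24) < E (28) < C (36) < I (43) < L (48) < …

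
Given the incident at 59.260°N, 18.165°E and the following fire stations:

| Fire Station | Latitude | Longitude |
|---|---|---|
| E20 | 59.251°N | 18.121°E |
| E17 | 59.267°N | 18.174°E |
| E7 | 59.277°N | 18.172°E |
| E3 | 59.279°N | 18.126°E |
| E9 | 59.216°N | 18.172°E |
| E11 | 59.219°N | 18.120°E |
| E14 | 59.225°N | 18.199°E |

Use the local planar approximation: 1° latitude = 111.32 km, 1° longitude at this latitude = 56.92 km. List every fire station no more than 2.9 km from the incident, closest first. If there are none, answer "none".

Distances from 59.260°N, 18.165°E:
E20: √((-0.009·111.32)² + (-0.044·56.92)²) = √(1.00376 + 6.27242) = 2.697 km
E17: √((0.007·111.32)² + (0.009·56.92)²) = √(0.60721 + 0.26243) = 0.933 km
E7: √((0.017·111.32)² + (0.007·56.92)²) = √(3.58133 + 0.15875) = 1.934 km
E3: √((0.019·111.32)² + (-0.039·56.92)²) = √(4.47356 + 4.92787) = 3.066 km
E9: √((-0.044·111.32)² + (0.007·56.92)²) = √(23.99119 + 0.15875) = 4.914 km
E11: √((-0.041·111.32)² + (-0.045·56.92)²) = √(20.83119 + 6.56077) = 5.234 km
E14: √((-0.035·111.32)² + (0.034·56.92)²) = √(15.18037 + 3.74531) = 4.350 km
Threshold 2.9 km: E17 (0.933 km), E7 (1.934 km), E20 (2.697 km) are within range.

E17, E7, E20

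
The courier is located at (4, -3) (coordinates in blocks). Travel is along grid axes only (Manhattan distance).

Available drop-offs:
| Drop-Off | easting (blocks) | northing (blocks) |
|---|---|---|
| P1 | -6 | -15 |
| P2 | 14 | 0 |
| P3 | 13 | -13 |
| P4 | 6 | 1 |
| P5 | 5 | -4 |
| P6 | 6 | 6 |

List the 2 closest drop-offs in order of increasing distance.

P5, P4

Distances from (4, -3):
P1: |-10| + |-12| = 10 + 12 = 22 blocks
P2: |10| + |3| = 10 + 3 = 13 blocks
P3: |9| + |-10| = 9 + 10 = 19 blocks
P4: |2| + |4| = 2 + 4 = 6 blocks
P5: |1| + |-1| = 1 + 1 = 2 blocks
P6: |2| + |9| = 2 + 9 = 11 blocks
Sorted: P5 (2 blocks) < P4 (6 blocks) < P6 (11 blocks) < P2 (13 blocks) < …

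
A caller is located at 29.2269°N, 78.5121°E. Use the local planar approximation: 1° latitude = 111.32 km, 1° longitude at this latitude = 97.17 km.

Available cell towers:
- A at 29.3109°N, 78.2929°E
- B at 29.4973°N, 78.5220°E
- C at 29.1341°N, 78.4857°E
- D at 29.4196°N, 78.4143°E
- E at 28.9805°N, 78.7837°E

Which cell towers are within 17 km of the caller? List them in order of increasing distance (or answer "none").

C

Distances from 29.2269°N, 78.5121°E:
A: √((0.0840·111.32)² + (-0.2192·97.17)²) = √(87.438957 + 453.675687) = 23.2619 km
B: √((0.2704·111.32)² + (0.0099·97.17)²) = √(906.065866 + 0.925411) = 30.1163 km
C: √((-0.0928·111.32)² + (-0.0264·97.17)²) = √(106.719148 + 6.580703) = 10.6442 km
D: √((0.1927·111.32)² + (-0.0978·97.17)²) = √(460.161017 + 90.311304) = 23.4621 km
E: √((-0.2464·111.32)² + (0.2716·97.17)²) = √(752.363646 + 696.504516) = 38.0640 km
Threshold 17 km: C (10.6442 km) is within range.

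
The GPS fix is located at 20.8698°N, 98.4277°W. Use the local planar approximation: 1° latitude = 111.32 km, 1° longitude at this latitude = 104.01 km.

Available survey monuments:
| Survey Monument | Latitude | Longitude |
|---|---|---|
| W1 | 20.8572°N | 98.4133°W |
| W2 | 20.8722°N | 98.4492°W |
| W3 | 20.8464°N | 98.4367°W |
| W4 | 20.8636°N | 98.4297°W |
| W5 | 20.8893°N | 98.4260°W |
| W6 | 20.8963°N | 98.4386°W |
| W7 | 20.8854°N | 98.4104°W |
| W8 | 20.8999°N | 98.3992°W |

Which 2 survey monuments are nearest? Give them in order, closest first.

W4, W1

Distances from 20.8698°N, 98.4277°W:
W1: 2.0520 km
W2: 2.2521 km
W3: 2.7680 km
W4: 0.7209 km
W5: 2.1779 km
W6: 3.1603 km
W7: 2.5007 km
W8: 4.4737 km
Sorted: W4 (0.7209 km) < W1 (2.0520 km) < W5 (2.1779 km) < W2 (2.2521 km) < …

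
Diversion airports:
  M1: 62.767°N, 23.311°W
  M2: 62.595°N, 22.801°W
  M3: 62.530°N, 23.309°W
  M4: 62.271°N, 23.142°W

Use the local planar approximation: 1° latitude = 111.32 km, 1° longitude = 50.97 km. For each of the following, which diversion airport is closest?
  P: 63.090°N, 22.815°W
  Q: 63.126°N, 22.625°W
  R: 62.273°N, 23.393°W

P→M1; Q→M1; R→M4

P at 63.090°N, 22.815°W:
  M1: √((-0.323·111.32)² + (-0.496·50.97)²) = √(1292.85982 + 639.13503) = 43.954 km
  M2: √((-0.495·111.32)² + (0.014·50.97)²) = √(3036.38469 + 0.50920) = 55.108 km
  M3: √((-0.560·111.32)² + (-0.494·50.97)²) = √(3886.17586 + 633.99111) = 67.232 km
  M4: √((-0.819·111.32)² + (-0.327·50.97)²) = √(8312.16583 + 277.79522) = 92.682 km
  → nearest: M1 (43.954 km)
Q at 63.126°N, 22.625°W:
  M1: √((-0.359·111.32)² + (-0.686·50.97)²) = √(1597.11170 + 1222.58060) = 53.101 km
  M2: √((-0.531·111.32)² + (-0.176·50.97)²) = √(3494.10086 + 80.47382) = 59.788 km
  M3: √((-0.596·111.32)² + (-0.684·50.97)²) = √(4401.88725 + 1215.46224) = 74.949 km
  M4: √((-0.855·111.32)² + (-0.517·50.97)²) = √(9058.96590 + 694.40103) = 98.759 km
  → nearest: M1 (53.101 km)
R at 62.273°N, 23.393°W:
  M1: √((0.494·111.32)² + (0.082·50.97)²) = √(3024.12886 + 17.46855) = 55.151 km
  M2: √((0.322·111.32)² + (0.592·50.97)²) = √(1284.86689 + 910.48476) = 46.855 km
  M3: √((0.257·111.32)² + (0.084·50.97)²) = √(818.48861 + 18.33107) = 28.928 km
  M4: √((-0.002·111.32)² + (0.251·50.97)²) = √(0.04957 + 163.67287) = 12.795 km
  → nearest: M4 (12.795 km)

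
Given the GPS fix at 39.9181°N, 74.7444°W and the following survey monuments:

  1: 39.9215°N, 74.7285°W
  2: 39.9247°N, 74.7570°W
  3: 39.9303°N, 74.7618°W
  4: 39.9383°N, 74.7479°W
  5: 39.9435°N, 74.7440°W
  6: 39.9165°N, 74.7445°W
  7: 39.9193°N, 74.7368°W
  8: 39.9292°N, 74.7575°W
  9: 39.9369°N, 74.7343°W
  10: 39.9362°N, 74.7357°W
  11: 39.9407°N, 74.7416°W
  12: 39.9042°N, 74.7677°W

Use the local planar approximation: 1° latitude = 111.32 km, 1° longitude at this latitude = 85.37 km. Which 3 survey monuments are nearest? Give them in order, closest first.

Distances from 39.9181°N, 74.7444°W:
1: √((0.0034·111.32)² + (0.0159·85.37)²) = √(0.143253 + 1.842489) = 1.4092 km
2: √((0.0066·111.32)² + (-0.0126·85.37)²) = √(0.539802 + 1.157049) = 1.3026 km
3: √((0.0122·111.32)² + (-0.0174·85.37)²) = √(1.844446 + 2.206526) = 2.0127 km
4: √((0.0202·111.32)² + (-0.0035·85.37)²) = √(5.056490 + 0.089278) = 2.2684 km
5: √((0.0254·111.32)² + (0.0004·85.37)²) = √(7.994915 + 0.001166) = 2.8277 km
6: √((-0.0016·111.32)² + (-0.0001·85.37)²) = √(0.031724 + 0.000073) = 0.1783 km
7: √((0.0012·111.32)² + (0.0076·85.37)²) = √(0.017845 + 0.420957) = 0.6624 km
8: √((0.0111·111.32)² + (-0.0131·85.37)²) = √(1.526836 + 1.250700) = 1.6666 km
9: √((0.0188·111.32)² + (0.0101·85.37)²) = √(4.379879 + 0.743453) = 2.2635 km
10: √((0.0181·111.32)² + (0.0087·85.37)²) = √(4.059790 + 0.551632) = 2.1474 km
11: √((0.0226·111.32)² + (0.0028·85.37)²) = √(6.329411 + 0.057138) = 2.5272 km
12: √((-0.0139·111.32)² + (-0.0233·85.37)²) = √(2.394286 + 3.956602) = 2.5201 km
Sorted: 6 (0.1783 km) < 7 (0.6624 km) < 2 (1.3026 km) < 1 (1.4092 km) < 8 (1.6666 km) < …

6, 7, 2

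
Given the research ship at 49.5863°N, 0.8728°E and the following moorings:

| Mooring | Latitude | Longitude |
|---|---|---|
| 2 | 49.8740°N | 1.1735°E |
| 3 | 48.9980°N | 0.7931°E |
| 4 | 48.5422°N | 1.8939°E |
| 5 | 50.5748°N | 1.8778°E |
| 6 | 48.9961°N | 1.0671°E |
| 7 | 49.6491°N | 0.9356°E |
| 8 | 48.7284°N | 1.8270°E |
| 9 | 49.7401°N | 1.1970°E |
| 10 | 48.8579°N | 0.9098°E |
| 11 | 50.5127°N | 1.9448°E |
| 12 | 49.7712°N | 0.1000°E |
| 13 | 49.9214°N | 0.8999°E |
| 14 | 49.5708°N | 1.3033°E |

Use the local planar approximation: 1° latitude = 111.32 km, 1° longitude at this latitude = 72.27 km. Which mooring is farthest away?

Distances from 49.5863°N, 0.8728°E:
2: √((0.2877·111.32)² + (0.3007·72.27)²) = √(1025.713612 + 472.261960) = 38.7037 km
3: √((-0.5883·111.32)² + (-0.0797·72.27)²) = √(4288.881945 + 33.176667) = 65.7424 km
4: √((-1.0441·111.32)² + (1.0211·72.27)²) = √(13509.229722 + 5445.686823) = 137.6769 km
5: √((0.9885·111.32)² + (1.0050·72.27)²) = √(12108.761986 + 5275.313003) = 131.8487 km
6: √((-0.5902·111.32)² + (0.1943·72.27)²) = √(4316.629811 + 197.179477) = 67.1849 km
7: √((0.0628·111.32)² + (0.0628·72.27)²) = √(48.872627 + 20.598491) = 8.3349 km
8: √((-0.8579·111.32)² + (0.9542·72.27)²) = √(9120.522750 + 4755.486289) = 117.7965 km
9: √((0.1538·111.32)² + (0.3242·72.27)²) = √(293.129189 + 548.961807) = 29.0188 km
10: √((-0.7284·111.32)² + (0.0370·72.27)²) = √(6574.856364 + 7.150223) = 81.1296 km
11: √((0.9264·111.32)² + (1.0720·72.27)²) = √(10635.146778 + 6002.133905) = 128.9856 km
12: √((0.1849·111.32)² + (-0.7728·72.27)²) = √(423.662688 + 3119.251095) = 59.5224 km
13: √((0.3351·111.32)² + (0.0271·72.27)²) = √(1391.538578 + 3.835789) = 37.3547 km
14: √((-0.0155·111.32)² + (0.4305·72.27)²) = √(2.977212 + 967.971167) = 31.1600 km
Maximum: 4 at 137.6769 km.

4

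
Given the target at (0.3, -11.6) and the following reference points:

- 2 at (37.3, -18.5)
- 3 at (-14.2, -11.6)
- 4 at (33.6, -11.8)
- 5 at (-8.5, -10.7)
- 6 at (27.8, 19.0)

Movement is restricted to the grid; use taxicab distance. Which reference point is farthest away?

6

Distances from (0.3, -11.6):
2: |37.0| + |-6.9| = 37.0 + 6.9 = 43.9
3: |-14.5| + |0.0| = 14.5 + 0.0 = 14.5
4: |33.3| + |-0.2| = 33.3 + 0.2 = 33.5
5: |-8.8| + |0.9| = 8.8 + 0.9 = 9.7
6: |27.5| + |30.6| = 27.5 + 30.6 = 58.1
Maximum: 6 at 58.1.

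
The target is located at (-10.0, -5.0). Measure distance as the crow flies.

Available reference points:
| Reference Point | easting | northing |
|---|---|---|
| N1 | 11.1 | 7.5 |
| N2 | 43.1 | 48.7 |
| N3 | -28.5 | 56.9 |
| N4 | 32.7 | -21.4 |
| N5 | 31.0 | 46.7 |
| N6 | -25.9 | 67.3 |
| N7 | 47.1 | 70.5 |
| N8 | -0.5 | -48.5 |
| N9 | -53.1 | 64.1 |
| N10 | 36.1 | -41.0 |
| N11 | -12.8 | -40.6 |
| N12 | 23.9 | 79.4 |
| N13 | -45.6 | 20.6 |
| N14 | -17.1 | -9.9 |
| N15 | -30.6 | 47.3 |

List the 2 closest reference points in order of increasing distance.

N14, N1

Distances from (-10.0, -5.0):
N1: √((21.1)² + (12.5)²) = √(445.210 + 156.250) = 24.5
N2: √((53.1)² + (53.7)²) = √(2819.610 + 2883.690) = 75.5
N3: √((-18.5)² + (61.9)²) = √(342.250 + 3831.610) = 64.6
N4: √((42.7)² + (-16.4)²) = √(1823.290 + 268.960) = 45.7
N5: √((41.0)² + (51.7)²) = √(1681.000 + 2672.890) = 66.0
N6: √((-15.9)² + (72.3)²) = √(252.810 + 5227.290) = 74.0
N7: √((57.1)² + (75.5)²) = √(3260.410 + 5700.250) = 94.7
N8: √((9.5)² + (-43.5)²) = √(90.250 + 1892.250) = 44.5
N9: √((-43.1)² + (69.1)²) = √(1857.610 + 4774.810) = 81.4
N10: √((46.1)² + (-36.0)²) = √(2125.210 + 1296.000) = 58.5
N11: √((-2.8)² + (-35.6)²) = √(7.840 + 1267.360) = 35.7
N12: √((33.9)² + (84.4)²) = √(1149.210 + 7123.360) = 91.0
N13: √((-35.6)² + (25.6)²) = √(1267.360 + 655.360) = 43.8
N14: √((-7.1)² + (-4.9)²) = √(50.410 + 24.010) = 8.6
N15: √((-20.6)² + (52.3)²) = √(424.360 + 2735.290) = 56.2
Sorted: N14 (8.6) < N1 (24.5) < N11 (35.7) < N13 (43.8) < …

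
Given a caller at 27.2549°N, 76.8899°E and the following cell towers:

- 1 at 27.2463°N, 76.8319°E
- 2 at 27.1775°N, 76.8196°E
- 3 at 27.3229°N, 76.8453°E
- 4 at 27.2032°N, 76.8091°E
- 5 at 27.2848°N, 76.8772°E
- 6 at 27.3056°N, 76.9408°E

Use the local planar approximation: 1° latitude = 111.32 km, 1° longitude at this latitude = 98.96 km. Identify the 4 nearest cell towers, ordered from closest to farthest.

5, 1, 6, 3

Distances from 27.2549°N, 76.8899°E:
1: √((-0.0086·111.32)² + (-0.0580·98.96)²) = √(0.916523 + 32.943927) = 5.8190 km
2: √((-0.0774·111.32)² + (-0.0703·98.96)²) = √(74.238351 + 48.398291) = 11.0741 km
3: √((0.0680·111.32)² + (-0.0446·98.96)²) = √(57.301266 + 19.480006) = 8.7625 km
4: √((-0.0517·111.32)² + (-0.0808·98.96)²) = √(33.122833 + 63.935504) = 9.8518 km
5: √((0.0299·111.32)² + (-0.0127·98.96)²) = √(11.078699 + 1.579526) = 3.5578 km
6: √((0.0507·111.32)² + (0.0509·98.96)²) = √(31.853878 + 25.372014) = 7.5648 km
Sorted: 5 (3.5578 km) < 1 (5.8190 km) < 6 (7.5648 km) < 3 (8.7625 km) < 4 (9.8518 km) < 2 (11.0741 km)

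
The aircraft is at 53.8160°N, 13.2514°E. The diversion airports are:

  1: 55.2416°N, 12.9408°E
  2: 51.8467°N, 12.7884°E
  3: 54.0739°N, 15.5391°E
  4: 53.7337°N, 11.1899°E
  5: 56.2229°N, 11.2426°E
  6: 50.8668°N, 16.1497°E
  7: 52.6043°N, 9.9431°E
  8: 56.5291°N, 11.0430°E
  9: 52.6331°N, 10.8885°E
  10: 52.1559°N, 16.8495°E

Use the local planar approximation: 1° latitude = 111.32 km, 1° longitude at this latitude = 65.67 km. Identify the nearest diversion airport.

Distances from 53.8160°N, 13.2514°E:
1: 160.0032 km
2: 221.3210 km
3: 152.9518 km
4: 135.6884 km
5: 298.6504 km
6: 379.4867 km
7: 255.7236 km
8: 335.0372 km
9: 203.5141 km
10: 299.9726 km
Minimum: 4 at 135.6884 km.

4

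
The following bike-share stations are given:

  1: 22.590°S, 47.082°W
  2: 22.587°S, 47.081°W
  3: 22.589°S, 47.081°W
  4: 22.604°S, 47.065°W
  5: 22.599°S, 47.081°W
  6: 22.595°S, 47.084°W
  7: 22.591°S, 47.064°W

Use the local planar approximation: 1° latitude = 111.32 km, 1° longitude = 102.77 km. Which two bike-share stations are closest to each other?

Pairwise distances:
1–3: √((0.001·111.32)² + (0.001·102.77)²) = √(0.01239 + 0.01056) = 0.152 km
2–3: √((-0.002·111.32)² + (0.000·102.77)²) = √(0.04957 + 0.00000) = 0.223 km
1–2: √((0.003·111.32)² + (0.001·102.77)²) = √(0.11153 + 0.01056) = 0.349 km
5–6: √((0.004·111.32)² + (-0.003·102.77)²) = √(0.19827 + 0.09506) = 0.542 km
1–6: √((-0.005·111.32)² + (-0.002·102.77)²) = √(0.30980 + 0.04225) = 0.593 km
3–6: √((-0.006·111.32)² + (-0.003·102.77)²) = √(0.44612 + 0.09506) = 0.736 km
2–6: √((-0.008·111.32)² + (-0.003·102.77)²) = √(0.79310 + 0.09506) = 0.942 km
1–5: √((-0.009·111.32)² + (0.001·102.77)²) = √(1.00376 + 0.01056) = 1.007 km
3–5: √((-0.010·111.32)² + (0.000·102.77)²) = √(1.23921 + 0.00000) = 1.113 km
2–5: √((-0.012·111.32)² + (0.000·102.77)²) = √(1.78447 + 0.00000) = 1.336 km
4–7: √((0.013·111.32)² + (0.001·102.77)²) = √(2.09427 + 0.01056) = 1.451 km
4–5: √((0.005·111.32)² + (-0.016·102.77)²) = √(0.30980 + 2.70379) = 1.736 km
3–7: √((-0.002·111.32)² + (0.017·102.77)²) = √(0.04957 + 3.05232) = 1.761 km
2–7: √((-0.004·111.32)² + (0.017·102.77)²) = √(0.19827 + 3.05232) = 1.803 km
1–7: √((-0.001·111.32)² + (0.018·102.77)²) = √(0.01239 + 3.42198) = 1.853 km
5–7: √((0.008·111.32)² + (0.017·102.77)²) = √(0.79310 + 3.05232) = 1.961 km
6–7: √((0.004·111.32)² + (0.020·102.77)²) = √(0.19827 + 4.22467) = 2.103 km
4–6: √((0.009·111.32)² + (-0.019·102.77)²) = √(1.00376 + 3.81276) = 2.195 km
1–4: √((-0.014·111.32)² + (0.017·102.77)²) = √(2.42886 + 3.05232) = 2.341 km
3–4: √((-0.015·111.32)² + (0.016·102.77)²) = √(2.78823 + 2.70379) = 2.344 km
2–4: √((-0.017·111.32)² + (0.016·102.77)²) = √(3.58133 + 2.70379) = 2.507 km
Closest pair: 1–3 at 0.152 km.

1 and 3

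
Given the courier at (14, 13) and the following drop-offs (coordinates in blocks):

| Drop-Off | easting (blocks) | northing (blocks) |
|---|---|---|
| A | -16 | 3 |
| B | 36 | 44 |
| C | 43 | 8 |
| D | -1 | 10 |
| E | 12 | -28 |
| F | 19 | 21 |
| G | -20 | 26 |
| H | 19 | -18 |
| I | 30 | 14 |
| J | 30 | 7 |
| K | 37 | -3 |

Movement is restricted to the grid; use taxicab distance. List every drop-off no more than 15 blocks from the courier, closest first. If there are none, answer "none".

Distances from (14, 13):
A: |-30| + |-10| = 30 + 10 = 40 blocks
B: |22| + |31| = 22 + 31 = 53 blocks
C: |29| + |-5| = 29 + 5 = 34 blocks
D: |-15| + |-3| = 15 + 3 = 18 blocks
E: |-2| + |-41| = 2 + 41 = 43 blocks
F: |5| + |8| = 5 + 8 = 13 blocks
G: |-34| + |13| = 34 + 13 = 47 blocks
H: |5| + |-31| = 5 + 31 = 36 blocks
I: |16| + |1| = 16 + 1 = 17 blocks
J: |16| + |-6| = 16 + 6 = 22 blocks
K: |23| + |-16| = 23 + 16 = 39 blocks
Threshold 15 blocks: F (13 blocks) is within range.

F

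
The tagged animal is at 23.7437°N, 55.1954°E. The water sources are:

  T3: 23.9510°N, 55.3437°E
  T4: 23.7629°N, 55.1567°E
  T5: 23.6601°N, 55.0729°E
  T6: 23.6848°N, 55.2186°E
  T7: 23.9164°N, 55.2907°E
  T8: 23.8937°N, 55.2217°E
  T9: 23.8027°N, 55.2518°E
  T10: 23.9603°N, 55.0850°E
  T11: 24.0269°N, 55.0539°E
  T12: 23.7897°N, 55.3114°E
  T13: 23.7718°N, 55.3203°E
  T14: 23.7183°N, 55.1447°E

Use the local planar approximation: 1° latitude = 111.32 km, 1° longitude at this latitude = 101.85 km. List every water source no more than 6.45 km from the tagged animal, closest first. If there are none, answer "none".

T4, T14

Distances from 23.7437°N, 55.1954°E:
T3: √((0.2073·111.32)² + (0.1483·101.85)²) = √(532.531129 + 228.141540) = 27.5803 km
T4: √((0.0192·111.32)² + (-0.0387·101.85)²) = √(4.568239 + 15.536171) = 4.4838 km
T5: √((-0.0836·111.32)² + (-0.1225·101.85)²) = √(86.608188 + 155.666171) = 15.5652 km
T6: √((-0.0589·111.32)² + (0.0232·101.85)²) = √(42.990944 + 5.583391) = 6.9695 km
T7: √((0.1727·111.32)² + (0.0953·101.85)²) = √(369.599241 + 94.212357) = 21.5363 km
T8: √((0.1500·111.32)² + (0.0263·101.85)²) = √(278.823204 + 7.175193) = 16.9115 km
T9: √((0.0590·111.32)² + (0.0564·101.85)²) = √(43.137048 + 32.997442) = 8.7255 km
T10: √((0.2166·111.32)² + (-0.1104·101.85)²) = √(581.384300 + 126.432933) = 26.6048 km
T11: √((0.2832·111.32)² + (-0.1415·101.85)²) = √(993.877579 + 207.699259) = 34.6638 km
T12: √((0.0460·111.32)² + (0.1160·101.85)²) = √(26.221773 + 139.584773) = 12.8766 km
T13: √((0.0281·111.32)² + (0.1249·101.85)²) = √(9.784960 + 161.825495) = 13.1000 km
T14: √((-0.0254·111.32)² + (-0.0507·101.85)²) = √(7.994915 + 26.664779) = 5.8872 km
Threshold 6.45 km: T4 (4.4838 km), T14 (5.8872 km) are within range.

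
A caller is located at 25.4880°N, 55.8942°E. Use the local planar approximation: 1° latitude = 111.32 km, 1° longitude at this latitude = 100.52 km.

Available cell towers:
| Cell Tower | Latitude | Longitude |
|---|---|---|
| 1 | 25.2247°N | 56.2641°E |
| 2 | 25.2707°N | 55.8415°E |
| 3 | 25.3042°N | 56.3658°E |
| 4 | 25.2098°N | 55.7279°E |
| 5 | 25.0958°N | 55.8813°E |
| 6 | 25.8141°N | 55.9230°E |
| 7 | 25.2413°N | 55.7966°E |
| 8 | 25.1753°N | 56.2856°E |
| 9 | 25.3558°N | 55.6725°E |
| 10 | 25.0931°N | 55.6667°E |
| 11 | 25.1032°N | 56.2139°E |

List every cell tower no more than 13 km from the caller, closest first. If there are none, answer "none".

Distances from 25.4880°N, 55.8942°E:
1: √((-0.2633·111.32)² + (0.3699·100.52)²) = √(859.108693 + 1382.527003) = 47.3459 km
2: √((-0.2173·111.32)² + (-0.0527·100.52)²) = √(585.148166 + 28.062489) = 24.7631 km
3: √((-0.1838·111.32)² + (0.4716·100.52)²) = √(418.636807 + 2247.256021) = 51.6323 km
4: √((-0.2782·111.32)² + (-0.1663·100.52)²) = √(959.092835 + 279.440570) = 35.1928 km
5: √((-0.3922·111.32)² + (-0.0129·100.52)²) = √(1906.169753 + 1.681452) = 43.6790 km
6: √((0.3261·111.32)² + (0.0288·100.52)²) = √(1317.795417 + 8.380886) = 36.4167 km
7: √((-0.2467·111.32)² + (-0.0976·100.52)²) = √(754.196815 + 96.250855) = 29.1624 km
8: √((-0.3127·111.32)² + (0.3914·100.52)²) = √(1211.719670 + 1547.913195) = 52.5322 km
9: √((-0.1322·111.32)² + (-0.2217·100.52)²) = √(216.575490 + 496.633883) = 26.7060 km
10: √((-0.3949·111.32)² + (-0.2275·100.52)²) = √(1932.505163 + 522.959145) = 49.5526 km
11: √((-0.3848·111.32)² + (0.3197·100.52)²) = √(1834.917413 + 1032.738178) = 53.5505 km
Threshold 13 km: none within range.

none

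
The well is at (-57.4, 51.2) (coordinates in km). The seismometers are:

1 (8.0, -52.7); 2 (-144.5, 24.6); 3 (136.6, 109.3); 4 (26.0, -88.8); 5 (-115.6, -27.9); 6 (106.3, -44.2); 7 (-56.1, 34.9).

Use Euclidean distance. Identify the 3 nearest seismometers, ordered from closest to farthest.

7, 2, 5

Distances from (-57.4, 51.2):
1: √((65.4)² + (-103.9)²) = √(4277.160 + 10795.210) = 122.8 km
2: √((-87.1)² + (-26.6)²) = √(7586.410 + 707.560) = 91.1 km
3: √((194.0)² + (58.1)²) = √(37636.000 + 3375.610) = 202.5 km
4: √((83.4)² + (-140.0)²) = √(6955.560 + 19600.000) = 163.0 km
5: √((-58.2)² + (-79.1)²) = √(3387.240 + 6256.810) = 98.2 km
6: √((163.7)² + (-95.4)²) = √(26797.690 + 9101.160) = 189.5 km
7: √((1.3)² + (-16.3)²) = √(1.690 + 265.690) = 16.4 km
Sorted: 7 (16.4 km) < 2 (91.1 km) < 5 (98.2 km) < 1 (122.8 km) < 4 (163.0 km) < …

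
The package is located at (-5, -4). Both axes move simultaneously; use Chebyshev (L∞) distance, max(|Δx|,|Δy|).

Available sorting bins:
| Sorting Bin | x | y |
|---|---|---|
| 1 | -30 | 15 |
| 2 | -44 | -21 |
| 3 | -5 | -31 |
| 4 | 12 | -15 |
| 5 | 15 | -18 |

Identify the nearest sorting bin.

Distances from (-5, -4):
1: 25
2: 39
3: 27
4: 17
5: 20
Minimum: 4 at 17.

4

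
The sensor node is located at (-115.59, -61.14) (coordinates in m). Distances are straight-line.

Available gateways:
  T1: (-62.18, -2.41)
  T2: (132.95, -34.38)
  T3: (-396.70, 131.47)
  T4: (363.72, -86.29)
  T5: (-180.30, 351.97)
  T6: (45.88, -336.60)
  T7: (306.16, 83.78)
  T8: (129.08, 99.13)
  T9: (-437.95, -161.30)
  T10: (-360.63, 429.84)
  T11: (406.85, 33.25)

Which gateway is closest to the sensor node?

Distances from (-115.59, -61.14):
T1: √((53.41)² + (58.73)²) = √(2852.6281 + 3449.2129) = 79.38 m
T2: √((248.54)² + (26.76)²) = √(61772.1316 + 716.0976) = 249.98 m
T3: √((-281.11)² + (192.61)²) = √(79022.8321 + 37098.6121) = 340.77 m
T4: √((479.31)² + (-25.15)²) = √(229738.0761 + 632.5225) = 479.97 m
T5: √((-64.71)² + (413.11)²) = √(4187.3841 + 170659.8721) = 418.15 m
T6: √((161.47)² + (-275.46)²) = √(26072.5609 + 75878.2116) = 319.30 m
T7: √((421.75)² + (144.92)²) = √(177873.0625 + 21001.8064) = 445.95 m
T8: √((244.67)² + (160.27)²) = √(59863.4089 + 25686.4729) = 292.49 m
T9: √((-322.36)² + (-100.16)²) = √(103915.9696 + 10032.0256) = 337.56 m
T10: √((-245.04)² + (490.98)²) = √(60044.6016 + 241061.3604) = 548.73 m
T11: √((522.44)² + (94.39)²) = √(272943.5536 + 8909.4721) = 530.90 m
Minimum: T1 at 79.38 m.

T1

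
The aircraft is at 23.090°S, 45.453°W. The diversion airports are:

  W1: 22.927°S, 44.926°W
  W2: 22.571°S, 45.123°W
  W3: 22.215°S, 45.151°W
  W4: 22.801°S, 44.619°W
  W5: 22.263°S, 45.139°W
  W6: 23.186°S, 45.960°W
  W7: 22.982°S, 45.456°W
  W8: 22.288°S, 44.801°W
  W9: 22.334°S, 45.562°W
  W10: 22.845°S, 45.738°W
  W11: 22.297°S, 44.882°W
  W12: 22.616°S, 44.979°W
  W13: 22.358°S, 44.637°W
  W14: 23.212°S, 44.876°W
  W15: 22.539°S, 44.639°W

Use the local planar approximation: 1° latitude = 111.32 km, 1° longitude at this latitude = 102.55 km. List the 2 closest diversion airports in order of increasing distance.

Distances from 23.090°S, 45.453°W:
W1: √((0.163·111.32)² + (0.527·102.55)²) = √(329.24683 + 2920.73772) = 57.009 km
W2: √((0.519·111.32)² + (0.330·102.55)²) = √(3337.95987 + 1145.24712) = 66.957 km
W3: √((0.875·111.32)² + (0.302·102.55)²) = √(9487.73402 + 959.14709) = 102.210 km
W4: √((0.289·111.32)² + (0.834·102.55)²) = √(1035.00413 + 7314.81641) = 91.377 km
W5: √((0.827·111.32)² + (0.314·102.55)²) = √(8475.34556 + 1036.88508) = 97.531 km
W6: √((-0.096·111.32)² + (-0.507·102.55)²) = √(114.20598 + 2703.25645) = 53.080 km
W7: √((0.108·111.32)² + (-0.003·102.55)²) = √(144.54195 + 0.09465) = 12.026 km
W8: √((0.802·111.32)² + (0.652·102.55)²) = √(7970.67556 + 4470.60728) = 111.540 km
W9: √((0.756·111.32)² + (-0.109·102.55)²) = √(7082.55550 + 124.94657) = 84.897 km
W10: √((0.245·111.32)² + (-0.285·102.55)²) = √(743.83835 + 854.20292) = 39.976 km
W11: √((0.793·111.32)² + (0.571·102.55)²) = √(7792.78636 + 3428.81099) = 105.932 km
W12: √((0.474·111.32)² + (0.474·102.55)²) = √(2784.21699 + 2362.80572) = 71.743 km
W13: √((0.732·111.32)² + (0.816·102.55)²) = √(6640.00731 + 7002.47629) = 116.801 km
W14: √((-0.122·111.32)² + (0.577·102.55)²) = √(184.44465 + 3501.24866) = 60.710 km
W15: √((0.551·111.32)² + (0.814·102.55)²) = √(3762.26682 + 6968.19249) = 103.588 km
Sorted: W7 (12.026 km) < W10 (39.976 km) < W6 (53.080 km) < W1 (57.009 km) < …

W7, W10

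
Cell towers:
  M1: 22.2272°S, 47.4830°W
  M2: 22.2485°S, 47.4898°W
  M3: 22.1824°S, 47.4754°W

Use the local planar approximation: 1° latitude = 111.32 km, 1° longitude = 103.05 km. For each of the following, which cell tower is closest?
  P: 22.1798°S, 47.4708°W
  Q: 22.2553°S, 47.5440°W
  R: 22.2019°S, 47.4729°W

P at 22.1798°S, 47.4708°W:
  M1: 5.4243 km
  M2: 7.8943 km
  M3: 0.5554 km
  → nearest: M3 (0.5554 km)
Q at 22.2553°S, 47.5440°W:
  M1: 7.0214 km
  M2: 5.6364 km
  M3: 10.7625 km
  → nearest: M2 (5.6364 km)
R at 22.2019°S, 47.4729°W:
  M1: 3.0026 km
  M2: 5.4720 km
  M3: 2.1860 km
  → nearest: M3 (2.1860 km)

P→M3; Q→M2; R→M3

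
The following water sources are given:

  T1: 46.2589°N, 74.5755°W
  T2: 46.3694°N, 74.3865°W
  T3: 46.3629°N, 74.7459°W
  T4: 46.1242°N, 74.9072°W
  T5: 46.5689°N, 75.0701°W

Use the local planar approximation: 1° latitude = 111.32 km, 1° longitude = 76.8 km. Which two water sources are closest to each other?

T1 and T3

Pairwise distances:
T1–T2: 19.0264 km
T1–T3: 17.4727 km
T1–T4: 29.5601 km
T1–T5: 51.3202 km
T2–T3: 27.6114 km
T2–T4: 48.4173 km
T2–T5: 57.0045 km
T3–T4: 29.3178 km
T3–T5: 33.8498 km
T4–T5: 51.0604 km
Closest pair: T1–T3 at 17.4727 km.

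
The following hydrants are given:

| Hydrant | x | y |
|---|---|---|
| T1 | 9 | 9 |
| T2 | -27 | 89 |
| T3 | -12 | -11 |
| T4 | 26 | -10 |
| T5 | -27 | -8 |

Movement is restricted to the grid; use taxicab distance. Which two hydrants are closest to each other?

T3 and T5

Pairwise distances:
T1–T2: 116
T1–T3: 41
T1–T4: 36
T1–T5: 53
T2–T3: 115
T2–T4: 152
T2–T5: 97
T3–T4: 39
T3–T5: 18
T4–T5: 55
Closest pair: T3–T5 at 18.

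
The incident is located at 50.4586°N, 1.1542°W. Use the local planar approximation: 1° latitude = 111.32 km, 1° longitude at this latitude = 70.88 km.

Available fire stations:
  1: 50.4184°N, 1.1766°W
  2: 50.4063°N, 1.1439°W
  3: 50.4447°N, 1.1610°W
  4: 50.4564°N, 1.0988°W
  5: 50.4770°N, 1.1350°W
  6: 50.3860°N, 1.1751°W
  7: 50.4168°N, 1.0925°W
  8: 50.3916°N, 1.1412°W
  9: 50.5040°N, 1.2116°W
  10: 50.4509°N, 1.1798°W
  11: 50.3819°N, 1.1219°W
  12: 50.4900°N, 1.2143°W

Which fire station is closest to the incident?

3

Distances from 50.4586°N, 1.1542°W:
1: √((-0.0402·111.32)² + (-0.0224·70.88)²) = √(20.026198 + 2.520829) = 4.7484 km
2: √((-0.0523·111.32)² + (0.0103·70.88)²) = √(33.896103 + 0.532993) = 5.8676 km
3: √((-0.0139·111.32)² + (-0.0068·70.88)²) = √(2.394286 + 0.232309) = 1.6207 km
4: √((-0.0022·111.32)² + (0.0554·70.88)²) = √(0.059978 + 15.419381) = 3.9344 km
5: √((0.0184·111.32)² + (0.0192·70.88)²) = √(4.195484 + 1.852038) = 2.4592 km
6: √((-0.0726·111.32)² + (-0.0209·70.88)²) = √(65.316008 + 2.194522) = 8.2165 km
7: √((-0.0418·111.32)² + (0.0617·70.88)²) = √(21.652047 + 19.125718) = 6.3857 km
8: √((-0.0670·111.32)² + (0.0130·70.88)²) = √(55.628327 + 0.849052) = 7.5151 km
9: √((0.0454·111.32)² + (-0.0574·70.88)²) = √(25.542188 + 16.552790) = 6.4881 km
10: √((-0.0077·111.32)² + (-0.0256·70.88)²) = √(0.734730 + 3.292512) = 2.0068 km
11: √((-0.0767·111.32)² + (0.0323·70.88)²) = √(72.901611 + 5.241462) = 8.8399 km
12: √((0.0314·111.32)² + (-0.0601·70.88)²) = √(12.218157 + 18.146646) = 5.5104 km
Minimum: 3 at 1.6207 km.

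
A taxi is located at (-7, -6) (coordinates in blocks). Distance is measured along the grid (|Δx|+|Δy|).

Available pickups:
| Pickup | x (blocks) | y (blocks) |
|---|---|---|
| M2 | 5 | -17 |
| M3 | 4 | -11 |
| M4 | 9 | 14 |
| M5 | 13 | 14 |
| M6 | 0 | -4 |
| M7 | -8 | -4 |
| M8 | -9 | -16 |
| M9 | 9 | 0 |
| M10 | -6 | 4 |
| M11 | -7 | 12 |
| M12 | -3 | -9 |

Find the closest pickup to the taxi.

Distances from (-7, -6):
M2: 23 blocks
M3: 16 blocks
M4: 36 blocks
M5: 40 blocks
M6: 9 blocks
M7: 3 blocks
M8: 12 blocks
M9: 22 blocks
M10: 11 blocks
M11: 18 blocks
M12: 7 blocks
Minimum: M7 at 3 blocks.

M7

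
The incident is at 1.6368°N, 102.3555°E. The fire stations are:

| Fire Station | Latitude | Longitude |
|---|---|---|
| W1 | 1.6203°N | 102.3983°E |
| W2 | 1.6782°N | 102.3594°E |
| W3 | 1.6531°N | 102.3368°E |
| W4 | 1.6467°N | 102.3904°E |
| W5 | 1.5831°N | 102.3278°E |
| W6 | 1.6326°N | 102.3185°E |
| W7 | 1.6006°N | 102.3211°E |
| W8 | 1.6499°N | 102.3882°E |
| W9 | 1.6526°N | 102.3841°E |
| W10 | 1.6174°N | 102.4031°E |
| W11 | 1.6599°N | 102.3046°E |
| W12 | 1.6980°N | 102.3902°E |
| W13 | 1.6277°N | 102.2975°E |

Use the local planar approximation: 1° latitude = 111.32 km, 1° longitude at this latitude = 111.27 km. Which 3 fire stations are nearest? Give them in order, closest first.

Distances from 1.6368°N, 102.3555°E:
W1: √((-0.0165·111.32)² + (0.0428·111.27)²) = √(3.373761 + 22.680035) = 5.1043 km
W2: √((0.0414·111.32)² + (0.0039·111.27)²) = √(21.239636 + 0.188315) = 4.6290 km
W3: √((0.0163·111.32)² + (-0.0187·111.27)²) = √(3.292468 + 4.329516) = 2.7608 km
W4: √((0.0099·111.32)² + (0.0349·111.27)²) = √(1.214554 + 15.080198) = 4.0367 km
W5: √((-0.0537·111.32)² + (-0.0277·111.27)²) = √(35.735097 + 9.499827) = 6.7257 km
W6: √((-0.0042·111.32)² + (-0.0370·111.27)²) = √(0.218597 + 16.949607) = 4.1435 km
W7: √((-0.0362·111.32)² + (-0.0344·111.27)²) = √(16.239159 + 14.651195) = 5.5579 km
W8: √((0.0131·111.32)² + (0.0327·111.27)²) = √(2.126616 + 13.238893) = 3.9199 km
W9: √((0.0158·111.32)² + (0.0286·111.27)²) = √(3.093574 + 10.127173) = 3.6360 km
W10: √((-0.0194·111.32)² + (0.0476·111.27)²) = √(4.663907 + 28.052404) = 5.7198 km
W11: √((0.0231·111.32)² + (-0.0509·111.27)²) = √(6.612571 + 32.076852) = 6.2201 km
W12: √((0.0612·111.32)² + (0.0347·111.27)²) = √(46.414026 + 14.907854) = 7.8308 km
W13: √((-0.0091·111.32)² + (-0.0580·111.27)²) = √(1.026193 + 41.649727) = 6.5327 km
Sorted: W3 (2.7608 km) < W9 (3.6360 km) < W8 (3.9199 km) < W4 (4.0367 km) < W6 (4.1435 km) < …

W3, W9, W8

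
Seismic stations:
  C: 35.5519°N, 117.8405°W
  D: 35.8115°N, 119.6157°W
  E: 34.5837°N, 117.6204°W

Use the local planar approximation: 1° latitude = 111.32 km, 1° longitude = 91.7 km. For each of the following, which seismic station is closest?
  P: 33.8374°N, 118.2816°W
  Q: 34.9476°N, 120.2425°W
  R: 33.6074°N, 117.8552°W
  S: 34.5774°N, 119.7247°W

P→E; Q→D; R→E; S→D

P at 33.8374°N, 118.2816°W:
  C: √((1.7145·111.32)² + (0.4411·91.7)²) = √(36426.829604 + 1636.111084) = 195.0973 km
  D: √((1.9741·111.32)² + (-1.3341·91.7)²) = √(48293.056420 + 14966.334229) = 251.5142 km
  E: √((0.7463·111.32)² + (0.6612·91.7)²) = √(6901.973358 + 3676.244275) = 102.8505 km
  → nearest: E (102.8505 km)
Q at 34.9476°N, 120.2425°W:
  C: √((0.6043·111.32)² + (2.4020·91.7)²) = √(4525.343849 + 48515.965380) = 230.3070 km
  D: √((0.8639·111.32)² + (0.6268·91.7)²) = √(9248.543495 + 3303.669904) = 112.0367 km
  E: √((-0.3639·111.32)² + (2.6221·91.7)²) = √(1641.007275 + 57814.553025) = 243.8351 km
  → nearest: D (112.0367 km)
R at 33.6074°N, 117.8552°W:
  C: √((1.9445·111.32)² + (0.0147·91.7)²) = √(46855.684884 + 1.817077) = 216.4659 km
  D: √((2.2041·111.32)² + (-1.7605·91.7)²) = √(60201.731777 + 26062.179413) = 293.7072 km
  E: √((0.9763·111.32)² + (0.2348·91.7)²) = √(11811.715393 + 463.590851) = 110.7940 km
  → nearest: E (110.7940 km)
S at 34.5774°N, 119.7247°W:
  C: √((0.9745·111.32)² + (1.8842·91.7)²) = √(11768.201128 + 29853.322340) = 204.0135 km
  D: √((1.2341·111.32)² + (0.1090·91.7)²) = √(18873.267697 + 99.906022) = 137.7431 km
  E: √((0.0063·111.32)² + (2.1043·91.7)²) = √(0.491844 + 37235.224934) = 192.9656 km
  → nearest: D (137.7431 km)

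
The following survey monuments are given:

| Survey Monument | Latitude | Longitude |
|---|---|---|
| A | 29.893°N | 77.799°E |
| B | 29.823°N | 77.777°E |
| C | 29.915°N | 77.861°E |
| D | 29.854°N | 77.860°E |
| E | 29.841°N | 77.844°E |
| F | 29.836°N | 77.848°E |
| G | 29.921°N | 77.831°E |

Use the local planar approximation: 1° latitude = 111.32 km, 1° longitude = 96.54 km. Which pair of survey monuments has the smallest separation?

Pairwise distances:
E–F: √((-0.005·111.32)² + (0.004·96.54)²) = √(0.30980 + 0.14912) = 0.677 km
D–E: √((-0.013·111.32)² + (-0.016·96.54)²) = √(2.09427 + 2.38591) = 2.117 km
D–F: √((-0.018·111.32)² + (-0.012·96.54)²) = √(4.01505 + 1.34208) = 2.315 km
C–G: √((0.006·111.32)² + (-0.030·96.54)²) = √(0.44612 + 8.38797) = 2.972 km
A–G: √((0.028·111.32)² + (0.032·96.54)²) = √(9.71544 + 9.54365) = 4.389 km
A–C: √((0.022·111.32)² + (0.062·96.54)²) = √(5.99780 + 35.82597) = 6.467 km
B–E: √((0.018·111.32)² + (0.067·96.54)²) = √(4.01505 + 41.83735) = 6.771 km
C–D: √((-0.061·111.32)² + (-0.001·96.54)²) = √(46.11116 + 0.00932) = 6.791 km
B–F: √((0.013·111.32)² + (0.071·96.54)²) = √(2.09427 + 46.98198) = 7.005 km
A–E: √((-0.052·111.32)² + (0.045·96.54)²) = √(33.50835 + 18.87294) = 7.237 km
A–D: √((-0.039·111.32)² + (0.061·96.54)²) = √(18.84845 + 34.67961) = 7.316 km
A–F: √((-0.057·111.32)² + (0.049·96.54)²) = √(40.26207 + 22.37725) = 7.915 km
D–G: √((0.067·111.32)² + (-0.029·96.54)²) = √(55.62833 + 7.83810) = 7.967 km
A–B: √((-0.070·111.32)² + (-0.022·96.54)²) = √(60.72150 + 4.51087) = 8.077 km
C–E: √((-0.074·111.32)² + (-0.017·96.54)²) = √(67.85937 + 2.69347) = 8.400 km
B–D: √((0.031·111.32)² + (0.083·96.54)²) = √(11.90885 + 64.20528) = 8.724 km
C–F: √((-0.079·111.32)² + (-0.013·96.54)²) = √(77.33936 + 1.57508) = 8.883 km
E–G: √((0.080·111.32)² + (-0.013·96.54)²) = √(79.30971 + 1.57508) = 8.994 km
F–G: √((0.085·111.32)² + (-0.017·96.54)²) = √(89.53323 + 2.69347) = 9.603 km
B–G: √((0.098·111.32)² + (0.054·96.54)²) = √(119.01414 + 27.17704) = 12.091 km
B–C: √((0.092·111.32)² + (0.084·96.54)²) = √(104.88709 + 65.76172) = 13.063 km
Closest pair: E–F at 0.677 km.

E and F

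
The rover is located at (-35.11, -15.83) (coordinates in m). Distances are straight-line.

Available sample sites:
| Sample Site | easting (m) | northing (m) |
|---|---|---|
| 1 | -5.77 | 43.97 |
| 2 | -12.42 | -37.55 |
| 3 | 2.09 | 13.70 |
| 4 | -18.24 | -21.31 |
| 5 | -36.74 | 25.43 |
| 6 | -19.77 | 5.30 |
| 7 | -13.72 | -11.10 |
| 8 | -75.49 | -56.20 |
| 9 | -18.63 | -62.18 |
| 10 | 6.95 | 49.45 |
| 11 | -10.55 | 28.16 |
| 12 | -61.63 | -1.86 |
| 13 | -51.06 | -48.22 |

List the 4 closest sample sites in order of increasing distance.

Distances from (-35.11, -15.83):
1: 66.61 m
2: 31.41 m
3: 47.50 m
4: 17.74 m
5: 41.29 m
6: 26.11 m
7: 21.91 m
8: 57.10 m
9: 49.19 m
10: 77.66 m
11: 50.38 m
12: 29.97 m
13: 36.10 m
Sorted: 4 (17.74 m) < 7 (21.91 m) < 6 (26.11 m) < 12 (29.97 m) < 2 (31.41 m) < 13 (36.10 m) < …

4, 7, 6, 12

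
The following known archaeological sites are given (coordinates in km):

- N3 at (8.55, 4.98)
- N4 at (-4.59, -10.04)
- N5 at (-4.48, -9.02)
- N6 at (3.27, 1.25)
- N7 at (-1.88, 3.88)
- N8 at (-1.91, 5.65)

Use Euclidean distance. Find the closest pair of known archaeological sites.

Pairwise distances:
N3–N4: 19.96 km
N3–N5: 19.13 km
N3–N6: 6.46 km
N3–N7: 10.49 km
N3–N8: 10.48 km
N4–N5: 1.03 km
N4–N6: 13.76 km
N4–N7: 14.18 km
N4–N8: 15.92 km
N5–N6: 12.87 km
N5–N7: 13.16 km
N5–N8: 14.89 km
N6–N7: 5.78 km
N6–N8: 6.80 km
N7–N8: 1.77 km
Closest pair: N4–N5 at 1.03 km.

N4 and N5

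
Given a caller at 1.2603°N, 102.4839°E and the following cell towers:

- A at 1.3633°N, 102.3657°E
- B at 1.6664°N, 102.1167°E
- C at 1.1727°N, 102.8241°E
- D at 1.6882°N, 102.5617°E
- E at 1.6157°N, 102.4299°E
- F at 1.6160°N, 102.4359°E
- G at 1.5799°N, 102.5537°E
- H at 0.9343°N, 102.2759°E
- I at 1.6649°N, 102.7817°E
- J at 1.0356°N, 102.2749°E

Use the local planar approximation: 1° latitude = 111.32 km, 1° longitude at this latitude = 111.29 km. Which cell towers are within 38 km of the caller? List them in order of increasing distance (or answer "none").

A, J, G

Distances from 1.2603°N, 102.4839°E:
A: 17.4502 km
B: 60.9400 km
C: 39.0965 km
D: 48.4143 km
E: 40.0170 km
F: 39.9552 km
G: 36.4160 km
H: 43.0445 km
I: 55.9197 km
J: 34.1568 km
Threshold 38 km: A (17.4502 km), J (34.1568 km), G (36.4160 km) are within range.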